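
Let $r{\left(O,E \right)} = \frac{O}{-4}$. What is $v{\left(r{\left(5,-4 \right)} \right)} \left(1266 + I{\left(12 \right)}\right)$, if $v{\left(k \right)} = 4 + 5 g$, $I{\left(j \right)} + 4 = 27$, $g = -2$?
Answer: $-7734$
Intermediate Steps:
$I{\left(j \right)} = 23$ ($I{\left(j \right)} = -4 + 27 = 23$)
$r{\left(O,E \right)} = - \frac{O}{4}$ ($r{\left(O,E \right)} = O \left(- \frac{1}{4}\right) = - \frac{O}{4}$)
$v{\left(k \right)} = -6$ ($v{\left(k \right)} = 4 + 5 \left(-2\right) = 4 - 10 = -6$)
$v{\left(r{\left(5,-4 \right)} \right)} \left(1266 + I{\left(12 \right)}\right) = - 6 \left(1266 + 23\right) = \left(-6\right) 1289 = -7734$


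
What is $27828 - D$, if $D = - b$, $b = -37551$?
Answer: $-9723$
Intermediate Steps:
$D = 37551$ ($D = \left(-1\right) \left(-37551\right) = 37551$)
$27828 - D = 27828 - 37551 = -9723$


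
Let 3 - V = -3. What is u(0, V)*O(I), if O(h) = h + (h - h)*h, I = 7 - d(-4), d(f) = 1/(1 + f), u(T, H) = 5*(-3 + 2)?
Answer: -110/3 ≈ -36.667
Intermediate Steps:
V = 6 (V = 3 - 1*(-3) = 3 + 3 = 6)
u(T, H) = -5 (u(T, H) = 5*(-1) = -5)
I = 22/3 (I = 7 - 1/(1 - 4) = 7 - 1/(-3) = 7 - 1*(-1/3) = 7 + 1/3 = 22/3 ≈ 7.3333)
O(h) = h (O(h) = h + 0*h = h + 0 = h)
u(0, V)*O(I) = -5*22/3 = -110/3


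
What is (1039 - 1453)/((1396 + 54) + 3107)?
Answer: -138/1519 ≈ -0.090849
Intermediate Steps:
(1039 - 1453)/((1396 + 54) + 3107) = -414/(1450 + 3107) = -414/4557 = -414*1/4557 = -138/1519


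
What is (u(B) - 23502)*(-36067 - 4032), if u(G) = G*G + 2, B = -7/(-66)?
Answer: 4104772269149/4356 ≈ 9.4233e+8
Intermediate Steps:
B = 7/66 (B = -7*(-1)/66 = -1*(-7/66) = 7/66 ≈ 0.10606)
u(G) = 2 + G² (u(G) = G² + 2 = 2 + G²)
(u(B) - 23502)*(-36067 - 4032) = ((2 + (7/66)²) - 23502)*(-36067 - 4032) = ((2 + 49/4356) - 23502)*(-40099) = (8761/4356 - 23502)*(-40099) = -102365951/4356*(-40099) = 4104772269149/4356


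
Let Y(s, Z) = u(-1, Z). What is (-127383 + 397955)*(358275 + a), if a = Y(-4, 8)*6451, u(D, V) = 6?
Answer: 107411943132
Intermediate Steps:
Y(s, Z) = 6
a = 38706 (a = 6*6451 = 38706)
(-127383 + 397955)*(358275 + a) = (-127383 + 397955)*(358275 + 38706) = 270572*396981 = 107411943132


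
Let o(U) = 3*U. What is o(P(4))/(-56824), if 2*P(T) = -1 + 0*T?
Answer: 3/113648 ≈ 2.6397e-5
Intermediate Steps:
P(T) = -1/2 (P(T) = (-1 + 0*T)/2 = (-1 + 0)/2 = (1/2)*(-1) = -1/2)
o(P(4))/(-56824) = (3*(-1/2))/(-56824) = -3/2*(-1/56824) = 3/113648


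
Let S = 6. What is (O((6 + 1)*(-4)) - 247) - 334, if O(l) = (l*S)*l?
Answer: 4123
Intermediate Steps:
O(l) = 6*l² (O(l) = (l*6)*l = (6*l)*l = 6*l²)
(O((6 + 1)*(-4)) - 247) - 334 = (6*((6 + 1)*(-4))² - 247) - 334 = (6*(7*(-4))² - 247) - 334 = (6*(-28)² - 247) - 334 = (6*784 - 247) - 334 = (4704 - 247) - 334 = 4457 - 334 = 4123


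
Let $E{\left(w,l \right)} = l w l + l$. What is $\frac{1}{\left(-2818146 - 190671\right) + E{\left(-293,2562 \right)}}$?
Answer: $- \frac{1}{1926212547} \approx -5.1915 \cdot 10^{-10}$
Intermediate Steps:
$E{\left(w,l \right)} = l + w l^{2}$ ($E{\left(w,l \right)} = w l^{2} + l = l + w l^{2}$)
$\frac{1}{\left(-2818146 - 190671\right) + E{\left(-293,2562 \right)}} = \frac{1}{\left(-2818146 - 190671\right) + 2562 \left(1 + 2562 \left(-293\right)\right)} = \frac{1}{\left(-2818146 - 190671\right) + 2562 \left(1 - 750666\right)} = \frac{1}{-3008817 + 2562 \left(-750665\right)} = \frac{1}{-3008817 - 1923203730} = \frac{1}{-1926212547} = - \frac{1}{1926212547}$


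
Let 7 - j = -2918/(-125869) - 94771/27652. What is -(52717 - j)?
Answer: -183446866541017/3480529588 ≈ -52707.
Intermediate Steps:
j = 36211749579/3480529588 (j = 7 - (-2918/(-125869) - 94771/27652) = 7 - (-2918*(-1/125869) - 94771*1/27652) = 7 - (2918/125869 - 94771/27652) = 7 - 1*(-11848042463/3480529588) = 7 + 11848042463/3480529588 = 36211749579/3480529588 ≈ 10.404)
-(52717 - j) = -(52717 - 1*36211749579/3480529588) = -(52717 - 36211749579/3480529588) = -1*183446866541017/3480529588 = -183446866541017/3480529588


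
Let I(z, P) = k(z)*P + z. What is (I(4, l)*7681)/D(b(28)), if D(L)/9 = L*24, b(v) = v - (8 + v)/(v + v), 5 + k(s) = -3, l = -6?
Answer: 698971/10341 ≈ 67.592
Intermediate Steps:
k(s) = -8 (k(s) = -5 - 3 = -8)
I(z, P) = z - 8*P (I(z, P) = -8*P + z = z - 8*P)
b(v) = v - (8 + v)/(2*v)
D(L) = 216*L (D(L) = 9*(L*24) = 9*(24*L) = 216*L)
(I(4, l)*7681)/D(b(28)) = ((4 - 8*(-6))*7681)/((216*(-½ + 28 - 4/28))) = ((4 + 48)*7681)/((216*(-½ + 28 - 4*1/28))) = (52*7681)/((216*(-½ + 28 - ⅐))) = 399412/((216*(383/14))) = 399412/(41364/7) = 399412*(7/41364) = 698971/10341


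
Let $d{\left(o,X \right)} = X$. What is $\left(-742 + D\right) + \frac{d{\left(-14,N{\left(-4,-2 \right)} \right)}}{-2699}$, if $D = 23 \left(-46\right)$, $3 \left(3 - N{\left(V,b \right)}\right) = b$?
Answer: $- \frac{14574611}{8097} \approx -1800.0$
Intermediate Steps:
$N{\left(V,b \right)} = 3 - \frac{b}{3}$
$D = -1058$
$\left(-742 + D\right) + \frac{d{\left(-14,N{\left(-4,-2 \right)} \right)}}{-2699} = \left(-742 - 1058\right) + \frac{3 - - \frac{2}{3}}{-2699} = -1800 + \left(3 + \frac{2}{3}\right) \left(- \frac{1}{2699}\right) = -1800 + \frac{11}{3} \left(- \frac{1}{2699}\right) = -1800 - \frac{11}{8097} = - \frac{14574611}{8097}$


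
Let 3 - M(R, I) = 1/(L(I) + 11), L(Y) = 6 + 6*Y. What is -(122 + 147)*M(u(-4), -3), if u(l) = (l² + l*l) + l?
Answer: -1076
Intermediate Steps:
u(l) = l + 2*l² (u(l) = (l² + l²) + l = 2*l² + l = l + 2*l²)
M(R, I) = 3 - 1/(17 + 6*I) (M(R, I) = 3 - 1/((6 + 6*I) + 11) = 3 - 1/(17 + 6*I))
-(122 + 147)*M(u(-4), -3) = -(122 + 147)*2*(25 + 9*(-3))/(17 + 6*(-3)) = -269*2*(25 - 27)/(17 - 18) = -269*2*(-2)/(-1) = -269*2*(-1)*(-2) = -269*4 = -1*1076 = -1076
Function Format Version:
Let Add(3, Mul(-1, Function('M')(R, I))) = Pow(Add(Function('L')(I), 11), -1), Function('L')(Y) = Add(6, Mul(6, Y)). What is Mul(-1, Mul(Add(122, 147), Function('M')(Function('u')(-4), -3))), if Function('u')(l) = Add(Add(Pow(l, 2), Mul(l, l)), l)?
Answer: -1076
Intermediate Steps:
Function('u')(l) = Add(l, Mul(2, Pow(l, 2))) (Function('u')(l) = Add(Add(Pow(l, 2), Pow(l, 2)), l) = Add(Mul(2, Pow(l, 2)), l) = Add(l, Mul(2, Pow(l, 2))))
Function('M')(R, I) = Add(3, Mul(-1, Pow(Add(17, Mul(6, I)), -1))) (Function('M')(R, I) = Add(3, Mul(-1, Pow(Add(Add(6, Mul(6, I)), 11), -1))) = Add(3, Mul(-1, Pow(Add(17, Mul(6, I)), -1))))
Mul(-1, Mul(Add(122, 147), Function('M')(Function('u')(-4), -3))) = Mul(-1, Mul(Add(122, 147), Mul(2, Pow(Add(17, Mul(6, -3)), -1), Add(25, Mul(9, -3))))) = Mul(-1, Mul(269, Mul(2, Pow(Add(17, -18), -1), Add(25, -27)))) = Mul(-1, Mul(269, Mul(2, Pow(-1, -1), -2))) = Mul(-1, Mul(269, Mul(2, -1, -2))) = Mul(-1, Mul(269, 4)) = Mul(-1, 1076) = -1076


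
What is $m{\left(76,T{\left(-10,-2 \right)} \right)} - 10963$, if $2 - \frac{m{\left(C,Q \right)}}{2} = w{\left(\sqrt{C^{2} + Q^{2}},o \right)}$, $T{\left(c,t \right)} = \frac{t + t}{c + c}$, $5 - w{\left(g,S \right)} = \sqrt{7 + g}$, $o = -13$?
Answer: $-10969 + \frac{2 \sqrt{175 + 5 \sqrt{144401}}}{5} \approx -10951.0$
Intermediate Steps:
$w{\left(g,S \right)} = 5 - \sqrt{7 + g}$
$T{\left(c,t \right)} = \frac{t}{c}$ ($T{\left(c,t \right)} = \frac{2 t}{2 c} = 2 t \frac{1}{2 c} = \frac{t}{c}$)
$m{\left(C,Q \right)} = -6 + 2 \sqrt{7 + \sqrt{C^{2} + Q^{2}}}$ ($m{\left(C,Q \right)} = 4 - 2 \left(5 - \sqrt{7 + \sqrt{C^{2} + Q^{2}}}\right) = 4 + \left(-10 + 2 \sqrt{7 + \sqrt{C^{2} + Q^{2}}}\right) = -6 + 2 \sqrt{7 + \sqrt{C^{2} + Q^{2}}}$)
$m{\left(76,T{\left(-10,-2 \right)} \right)} - 10963 = \left(-6 + 2 \sqrt{7 + \sqrt{76^{2} + \left(- \frac{2}{-10}\right)^{2}}}\right) - 10963 = \left(-6 + 2 \sqrt{7 + \sqrt{5776 + \left(\left(-2\right) \left(- \frac{1}{10}\right)\right)^{2}}}\right) - 10963 = \left(-6 + 2 \sqrt{7 + \sqrt{5776 + \left(\frac{1}{5}\right)^{2}}}\right) - 10963 = \left(-6 + 2 \sqrt{7 + \sqrt{5776 + \frac{1}{25}}}\right) - 10963 = \left(-6 + 2 \sqrt{7 + \sqrt{\frac{144401}{25}}}\right) - 10963 = \left(-6 + 2 \sqrt{7 + \frac{\sqrt{144401}}{5}}\right) - 10963 = -10969 + 2 \sqrt{7 + \frac{\sqrt{144401}}{5}}$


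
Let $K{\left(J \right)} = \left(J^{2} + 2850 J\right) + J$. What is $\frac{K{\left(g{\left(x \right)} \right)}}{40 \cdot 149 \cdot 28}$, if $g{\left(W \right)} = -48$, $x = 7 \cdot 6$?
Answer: $- \frac{8409}{10430} \approx -0.80623$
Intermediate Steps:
$x = 42$
$K{\left(J \right)} = J^{2} + 2851 J$
$\frac{K{\left(g{\left(x \right)} \right)}}{40 \cdot 149 \cdot 28} = \frac{\left(-48\right) \left(2851 - 48\right)}{40 \cdot 149 \cdot 28} = \frac{\left(-48\right) 2803}{5960 \cdot 28} = - \frac{134544}{166880} = \left(-134544\right) \frac{1}{166880} = - \frac{8409}{10430}$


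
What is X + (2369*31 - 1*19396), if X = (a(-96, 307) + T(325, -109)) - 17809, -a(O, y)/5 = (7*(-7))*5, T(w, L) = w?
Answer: 37784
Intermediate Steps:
a(O, y) = 1225 (a(O, y) = -5*7*(-7)*5 = -(-245)*5 = -5*(-245) = 1225)
X = -16259 (X = (1225 + 325) - 17809 = 1550 - 17809 = -16259)
X + (2369*31 - 1*19396) = -16259 + (2369*31 - 1*19396) = -16259 + (73439 - 19396) = -16259 + 54043 = 37784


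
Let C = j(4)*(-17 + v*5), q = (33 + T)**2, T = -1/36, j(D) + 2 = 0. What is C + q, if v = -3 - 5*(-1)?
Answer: 1427113/1296 ≈ 1101.2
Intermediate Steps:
j(D) = -2 (j(D) = -2 + 0 = -2)
T = -1/36 (T = -1*1/36 = -1/36 ≈ -0.027778)
v = 2 (v = -3 + 5 = 2)
q = 1408969/1296 (q = (33 - 1/36)**2 = (1187/36)**2 = 1408969/1296 ≈ 1087.2)
C = 14 (C = -2*(-17 + 2*5) = -2*(-17 + 10) = -2*(-7) = 14)
C + q = 14 + 1408969/1296 = 1427113/1296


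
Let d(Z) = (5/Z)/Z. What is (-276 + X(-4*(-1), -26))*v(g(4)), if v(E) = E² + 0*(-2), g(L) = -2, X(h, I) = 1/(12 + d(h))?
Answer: -217424/197 ≈ -1103.7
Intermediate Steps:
d(Z) = 5/Z²
X(h, I) = 1/(12 + 5/h²)
v(E) = E² (v(E) = E² + 0 = E²)
(-276 + X(-4*(-1), -26))*v(g(4)) = (-276 + (-4*(-1))²/(5 + 12*(-4*(-1))²))*(-2)² = (-276 + 4²/(5 + 12*4²))*4 = (-276 + 16/(5 + 12*16))*4 = (-276 + 16/(5 + 192))*4 = (-276 + 16/197)*4 = -54356/197*4 = -217424/197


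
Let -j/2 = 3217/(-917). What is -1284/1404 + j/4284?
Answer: -7770167/8511594 ≈ -0.91289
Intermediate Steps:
j = 6434/917 (j = -6434/(-917) = -6434*(-1)/917 = -2*(-3217/917) = 6434/917 ≈ 7.0164)
-1284/1404 + j/4284 = -1284/1404 + (6434/917)/4284 = -1284*1/1404 + (6434/917)*(1/4284) = -107/117 + 3217/1964214 = -7770167/8511594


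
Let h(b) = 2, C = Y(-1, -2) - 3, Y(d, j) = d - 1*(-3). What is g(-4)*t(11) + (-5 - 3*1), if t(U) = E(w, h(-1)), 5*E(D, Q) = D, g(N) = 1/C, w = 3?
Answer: -43/5 ≈ -8.6000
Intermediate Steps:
Y(d, j) = 3 + d (Y(d, j) = d + 3 = 3 + d)
C = -1 (C = (3 - 1) - 3 = 2 - 3 = -1)
g(N) = -1 (g(N) = 1/(-1) = -1)
E(D, Q) = D/5
t(U) = ⅗ (t(U) = (⅕)*3 = ⅗)
g(-4)*t(11) + (-5 - 3*1) = -1*⅗ + (-5 - 3*1) = -⅗ + (-5 - 3) = -⅗ - 8 = -43/5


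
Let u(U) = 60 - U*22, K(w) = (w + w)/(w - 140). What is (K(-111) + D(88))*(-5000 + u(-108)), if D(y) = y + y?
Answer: -113836472/251 ≈ -4.5353e+5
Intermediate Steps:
D(y) = 2*y
K(w) = 2*w/(-140 + w) (K(w) = (2*w)/(-140 + w) = 2*w/(-140 + w))
u(U) = 60 - 22*U
(K(-111) + D(88))*(-5000 + u(-108)) = (2*(-111)/(-140 - 111) + 2*88)*(-5000 + (60 - 22*(-108))) = (2*(-111)/(-251) + 176)*(-5000 + (60 + 2376)) = (2*(-111)*(-1/251) + 176)*(-5000 + 2436) = (222/251 + 176)*(-2564) = (44398/251)*(-2564) = -113836472/251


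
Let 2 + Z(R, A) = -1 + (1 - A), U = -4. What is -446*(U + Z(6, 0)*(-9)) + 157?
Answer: -6087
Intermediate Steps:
Z(R, A) = -2 - A (Z(R, A) = -2 + (-1 + (1 - A)) = -2 - A)
-446*(U + Z(6, 0)*(-9)) + 157 = -446*(-4 + (-2 - 1*0)*(-9)) + 157 = -446*(-4 + (-2 + 0)*(-9)) + 157 = -446*(-4 - 2*(-9)) + 157 = -446*(-4 + 18) + 157 = -446*14 + 157 = -6244 + 157 = -6087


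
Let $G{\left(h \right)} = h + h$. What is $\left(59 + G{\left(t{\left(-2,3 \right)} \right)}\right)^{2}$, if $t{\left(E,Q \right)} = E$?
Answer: $3025$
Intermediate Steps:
$G{\left(h \right)} = 2 h$
$\left(59 + G{\left(t{\left(-2,3 \right)} \right)}\right)^{2} = \left(59 + 2 \left(-2\right)\right)^{2} = \left(59 - 4\right)^{2} = 55^{2} = 3025$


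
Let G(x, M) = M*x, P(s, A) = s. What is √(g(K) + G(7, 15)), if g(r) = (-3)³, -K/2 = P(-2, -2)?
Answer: √78 ≈ 8.8318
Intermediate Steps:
K = 4 (K = -2*(-2) = 4)
g(r) = -27
√(g(K) + G(7, 15)) = √(-27 + 15*7) = √(-27 + 105) = √78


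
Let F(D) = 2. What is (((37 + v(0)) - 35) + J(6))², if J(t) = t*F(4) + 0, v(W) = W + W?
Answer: 196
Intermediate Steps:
v(W) = 2*W
J(t) = 2*t (J(t) = t*2 + 0 = 2*t + 0 = 2*t)
(((37 + v(0)) - 35) + J(6))² = (((37 + 2*0) - 35) + 2*6)² = (((37 + 0) - 35) + 12)² = ((37 - 35) + 12)² = (2 + 12)² = 14² = 196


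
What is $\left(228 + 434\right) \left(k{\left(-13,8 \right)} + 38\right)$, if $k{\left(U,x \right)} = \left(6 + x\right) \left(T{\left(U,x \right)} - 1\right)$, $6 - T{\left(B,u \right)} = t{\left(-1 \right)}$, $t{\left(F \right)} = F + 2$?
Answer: $62228$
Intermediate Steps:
$t{\left(F \right)} = 2 + F$
$T{\left(B,u \right)} = 5$ ($T{\left(B,u \right)} = 6 - \left(2 - 1\right) = 6 - 1 = 5$)
$k{\left(U,x \right)} = 24 + 4 x$ ($k{\left(U,x \right)} = \left(6 + x\right) \left(5 - 1\right) = \left(6 + x\right) 4 = 24 + 4 x$)
$\left(228 + 434\right) \left(k{\left(-13,8 \right)} + 38\right) = \left(228 + 434\right) \left(\left(24 + 4 \cdot 8\right) + 38\right) = 662 \left(\left(24 + 32\right) + 38\right) = 662 \left(56 + 38\right) = 662 \cdot 94 = 62228$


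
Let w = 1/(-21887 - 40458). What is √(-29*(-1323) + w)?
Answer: √149128654829830/62345 ≈ 195.88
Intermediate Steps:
w = -1/62345 (w = 1/(-62345) = -1/62345 ≈ -1.6040e-5)
√(-29*(-1323) + w) = √(-29*(-1323) - 1/62345) = √(38367 - 1/62345) = √(2391990614/62345) = √149128654829830/62345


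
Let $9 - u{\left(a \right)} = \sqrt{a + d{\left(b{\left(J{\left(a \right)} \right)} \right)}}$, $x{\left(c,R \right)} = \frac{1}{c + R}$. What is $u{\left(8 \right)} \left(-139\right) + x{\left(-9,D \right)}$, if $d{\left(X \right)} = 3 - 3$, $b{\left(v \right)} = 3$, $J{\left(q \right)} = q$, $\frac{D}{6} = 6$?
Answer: $- \frac{33776}{27} + 278 \sqrt{2} \approx -857.81$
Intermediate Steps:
$D = 36$ ($D = 6 \cdot 6 = 36$)
$x{\left(c,R \right)} = \frac{1}{R + c}$
$d{\left(X \right)} = 0$
$u{\left(a \right)} = 9 - \sqrt{a}$ ($u{\left(a \right)} = 9 - \sqrt{a + 0} = 9 - \sqrt{a}$)
$u{\left(8 \right)} \left(-139\right) + x{\left(-9,D \right)} = \left(9 - \sqrt{8}\right) \left(-139\right) + \frac{1}{36 - 9} = \left(9 - 2 \sqrt{2}\right) \left(-139\right) + \frac{1}{27} = \left(-1251 + 278 \sqrt{2}\right) + \frac{1}{27} = - \frac{33776}{27} + 278 \sqrt{2}$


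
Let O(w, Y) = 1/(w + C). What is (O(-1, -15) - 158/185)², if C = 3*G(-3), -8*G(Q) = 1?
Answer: 10355524/4141225 ≈ 2.5006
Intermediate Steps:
G(Q) = -⅛ (G(Q) = -⅛*1 = -⅛)
C = -3/8 (C = 3*(-⅛) = -3/8 ≈ -0.37500)
O(w, Y) = 1/(-3/8 + w) (O(w, Y) = 1/(w - 3/8) = 1/(-3/8 + w))
(O(-1, -15) - 158/185)² = (8/(-3 + 8*(-1)) - 158/185)² = (8/(-3 - 8) - 158*1/185)² = (8/(-11) - 158/185)² = (8*(-1/11) - 158/185)² = (-8/11 - 158/185)² = (-3218/2035)² = 10355524/4141225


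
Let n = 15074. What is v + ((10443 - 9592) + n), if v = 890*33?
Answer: 45295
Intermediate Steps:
v = 29370
v + ((10443 - 9592) + n) = 29370 + ((10443 - 9592) + 15074) = 29370 + (851 + 15074) = 29370 + 15925 = 45295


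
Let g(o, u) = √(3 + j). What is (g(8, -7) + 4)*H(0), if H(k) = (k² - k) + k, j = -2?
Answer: 0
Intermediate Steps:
g(o, u) = 1 (g(o, u) = √(3 - 2) = √1 = 1)
H(k) = k²
(g(8, -7) + 4)*H(0) = (1 + 4)*0² = 5*0 = 0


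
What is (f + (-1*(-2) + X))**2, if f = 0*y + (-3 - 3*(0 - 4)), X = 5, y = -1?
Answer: 256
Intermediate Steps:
f = 9 (f = 0*(-1) + (-3 - 3*(0 - 4)) = 0 + (-3 - 3*(-4)) = 0 + (-3 + 12) = 0 + 9 = 9)
(f + (-1*(-2) + X))**2 = (9 + (-1*(-2) + 5))**2 = (9 + (2 + 5))**2 = (9 + 7)**2 = 16**2 = 256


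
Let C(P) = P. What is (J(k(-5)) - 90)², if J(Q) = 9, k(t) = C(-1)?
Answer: 6561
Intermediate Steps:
k(t) = -1
(J(k(-5)) - 90)² = (9 - 90)² = (-81)² = 6561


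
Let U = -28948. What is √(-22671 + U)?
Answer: I*√51619 ≈ 227.2*I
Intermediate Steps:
√(-22671 + U) = √(-22671 - 28948) = √(-51619) = I*√51619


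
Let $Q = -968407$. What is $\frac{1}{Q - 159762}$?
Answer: $- \frac{1}{1128169} \approx -8.8639 \cdot 10^{-7}$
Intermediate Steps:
$\frac{1}{Q - 159762} = \frac{1}{-968407 - 159762} = \frac{1}{-1128169} = - \frac{1}{1128169}$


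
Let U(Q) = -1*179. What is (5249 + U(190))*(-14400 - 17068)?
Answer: -159542760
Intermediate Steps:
U(Q) = -179
(5249 + U(190))*(-14400 - 17068) = (5249 - 179)*(-14400 - 17068) = 5070*(-31468) = -159542760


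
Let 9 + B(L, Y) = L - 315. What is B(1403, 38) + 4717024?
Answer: 4718103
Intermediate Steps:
B(L, Y) = -324 + L (B(L, Y) = -9 + (L - 315) = -9 + (-315 + L) = -324 + L)
B(1403, 38) + 4717024 = (-324 + 1403) + 4717024 = 1079 + 4717024 = 4718103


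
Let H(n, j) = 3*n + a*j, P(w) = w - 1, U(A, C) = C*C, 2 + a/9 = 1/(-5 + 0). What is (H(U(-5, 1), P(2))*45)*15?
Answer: -11340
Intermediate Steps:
a = -99/5 (a = -18 + 9/(-5 + 0) = -18 + 9/(-5) = -18 + 9*(-⅕) = -18 - 9/5 = -99/5 ≈ -19.800)
U(A, C) = C²
P(w) = -1 + w
H(n, j) = 3*n - 99*j/5
(H(U(-5, 1), P(2))*45)*15 = ((3*1² - 99*(-1 + 2)/5)*45)*15 = ((3*1 - 99/5*1)*45)*15 = ((3 - 99/5)*45)*15 = -84/5*45*15 = -756*15 = -11340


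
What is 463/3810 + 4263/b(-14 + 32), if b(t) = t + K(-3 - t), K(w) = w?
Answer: -5413547/3810 ≈ -1420.9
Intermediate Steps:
b(t) = -3 (b(t) = t + (-3 - t) = -3)
463/3810 + 4263/b(-14 + 32) = 463/3810 + 4263/(-3) = 463*(1/3810) + 4263*(-1/3) = 463/3810 - 1421 = -5413547/3810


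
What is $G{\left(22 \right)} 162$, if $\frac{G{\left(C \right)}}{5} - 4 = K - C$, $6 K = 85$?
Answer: $-3105$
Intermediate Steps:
$K = \frac{85}{6}$ ($K = \frac{1}{6} \cdot 85 = \frac{85}{6} \approx 14.167$)
$G{\left(C \right)} = \frac{545}{6} - 5 C$ ($G{\left(C \right)} = 20 + 5 \left(\frac{85}{6} - C\right) = 20 - \left(- \frac{425}{6} + 5 C\right) = \frac{545}{6} - 5 C$)
$G{\left(22 \right)} 162 = \left(\frac{545}{6} - 110\right) 162 = \left(- \frac{115}{6}\right) 162 = -3105$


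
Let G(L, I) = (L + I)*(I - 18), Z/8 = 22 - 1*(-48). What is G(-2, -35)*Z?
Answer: 1098160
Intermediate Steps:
Z = 560 (Z = 8*(22 - 1*(-48)) = 8*(22 + 48) = 8*70 = 560)
G(L, I) = (-18 + I)*(I + L) (G(L, I) = (I + L)*(-18 + I) = (-18 + I)*(I + L))
G(-2, -35)*Z = ((-35)² - 18*(-35) - 18*(-2) - 35*(-2))*560 = (1225 + 630 + 36 + 70)*560 = 1961*560 = 1098160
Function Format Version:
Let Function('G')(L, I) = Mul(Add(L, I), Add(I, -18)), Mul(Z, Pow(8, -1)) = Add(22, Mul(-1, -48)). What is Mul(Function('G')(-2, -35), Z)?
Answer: 1098160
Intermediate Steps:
Z = 560 (Z = Mul(8, Add(22, Mul(-1, -48))) = Mul(8, Add(22, 48)) = Mul(8, 70) = 560)
Function('G')(L, I) = Mul(Add(-18, I), Add(I, L)) (Function('G')(L, I) = Mul(Add(I, L), Add(-18, I)) = Mul(Add(-18, I), Add(I, L)))
Mul(Function('G')(-2, -35), Z) = Mul(Add(Pow(-35, 2), Mul(-18, -35), Mul(-18, -2), Mul(-35, -2)), 560) = Mul(Add(1225, 630, 36, 70), 560) = Mul(1961, 560) = 1098160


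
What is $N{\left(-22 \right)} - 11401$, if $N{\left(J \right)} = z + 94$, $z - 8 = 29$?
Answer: $-11270$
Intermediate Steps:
$z = 37$ ($z = 8 + 29 = 37$)
$N{\left(J \right)} = 131$ ($N{\left(J \right)} = 37 + 94 = 131$)
$N{\left(-22 \right)} - 11401 = 131 - 11401 = -11270$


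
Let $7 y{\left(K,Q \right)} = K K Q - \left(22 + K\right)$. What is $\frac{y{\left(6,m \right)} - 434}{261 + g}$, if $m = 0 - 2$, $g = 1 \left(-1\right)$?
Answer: $- \frac{1569}{910} \approx -1.7242$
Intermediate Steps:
$g = -1$
$m = -2$ ($m = 0 - 2 = -2$)
$y{\left(K,Q \right)} = - \frac{22}{7} - \frac{K}{7} + \frac{Q K^{2}}{7}$ ($y{\left(K,Q \right)} = \frac{K K Q - \left(22 + K\right)}{7} = \frac{K^{2} Q - \left(22 + K\right)}{7} = \frac{Q K^{2} - \left(22 + K\right)}{7} = \frac{-22 - K + Q K^{2}}{7} = - \frac{22}{7} - \frac{K}{7} + \frac{Q K^{2}}{7}$)
$\frac{y{\left(6,m \right)} - 434}{261 + g} = \frac{\left(- \frac{22}{7} - \frac{6}{7} + \frac{1}{7} \left(-2\right) 6^{2}\right) - 434}{261 - 1} = \frac{\left(- \frac{22}{7} - \frac{6}{7} + \frac{1}{7} \left(-2\right) 36\right) - 434}{260} = \left(\left(- \frac{22}{7} - \frac{6}{7} - \frac{72}{7}\right) - 434\right) \frac{1}{260} = \left(- \frac{100}{7} - 434\right) \frac{1}{260} = \left(- \frac{3138}{7}\right) \frac{1}{260} = - \frac{1569}{910}$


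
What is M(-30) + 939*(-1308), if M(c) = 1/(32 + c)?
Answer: -2456423/2 ≈ -1.2282e+6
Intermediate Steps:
M(-30) + 939*(-1308) = 1/(32 - 30) + 939*(-1308) = 1/2 - 1228212 = -2456423/2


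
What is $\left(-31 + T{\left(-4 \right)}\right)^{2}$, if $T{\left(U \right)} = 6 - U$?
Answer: $441$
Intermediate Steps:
$\left(-31 + T{\left(-4 \right)}\right)^{2} = \left(-31 + \left(6 - -4\right)\right)^{2} = \left(-31 + \left(6 + 4\right)\right)^{2} = \left(-31 + 10\right)^{2} = \left(-21\right)^{2} = 441$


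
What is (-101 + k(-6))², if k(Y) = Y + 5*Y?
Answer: 18769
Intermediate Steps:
k(Y) = 6*Y
(-101 + k(-6))² = (-101 + 6*(-6))² = (-101 - 36)² = (-137)² = 18769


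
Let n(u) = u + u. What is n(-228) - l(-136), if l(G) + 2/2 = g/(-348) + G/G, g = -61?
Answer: -158749/348 ≈ -456.18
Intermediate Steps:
l(G) = 61/348 (l(G) = -1 + (-61/(-348) + G/G) = -1 + (-61*(-1/348) + 1) = -1 + (61/348 + 1) = -1 + 409/348 = 61/348)
n(u) = 2*u
n(-228) - l(-136) = 2*(-228) - 1*61/348 = -456 - 61/348 = -158749/348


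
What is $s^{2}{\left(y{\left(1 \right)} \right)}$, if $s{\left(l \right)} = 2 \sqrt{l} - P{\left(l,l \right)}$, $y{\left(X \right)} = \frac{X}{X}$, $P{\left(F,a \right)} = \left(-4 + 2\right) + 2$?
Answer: $4$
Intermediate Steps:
$P{\left(F,a \right)} = 0$ ($P{\left(F,a \right)} = -2 + 2 = 0$)
$y{\left(X \right)} = 1$
$s{\left(l \right)} = 2 \sqrt{l}$ ($s{\left(l \right)} = 2 \sqrt{l} - 0 = 2 \sqrt{l} + 0 = 2 \sqrt{l}$)
$s^{2}{\left(y{\left(1 \right)} \right)} = \left(2 \sqrt{1}\right)^{2} = \left(2 \cdot 1\right)^{2} = 2^{2} = 4$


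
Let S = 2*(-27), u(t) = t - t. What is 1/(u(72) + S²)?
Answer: 1/2916 ≈ 0.00034294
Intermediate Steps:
u(t) = 0
S = -54
1/(u(72) + S²) = 1/(0 + (-54)²) = 1/(0 + 2916) = 1/2916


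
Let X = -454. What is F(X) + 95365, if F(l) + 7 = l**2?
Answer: 301474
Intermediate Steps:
F(l) = -7 + l**2
F(X) + 95365 = (-7 + (-454)**2) + 95365 = (-7 + 206116) + 95365 = 206109 + 95365 = 301474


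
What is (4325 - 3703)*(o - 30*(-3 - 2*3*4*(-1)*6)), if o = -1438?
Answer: -3525496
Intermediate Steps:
(4325 - 3703)*(o - 30*(-3 - 2*3*4*(-1)*6)) = (4325 - 3703)*(-1438 - 30*(-3 - 2*3*4*(-1)*6)) = 622*(-1438 - 30*(-3 - 24*(-1)*6)) = 622*(-1438 - 30*(-3 - 2*(-12)*6)) = 622*(-1438 - 30*(-3 + 24*6)) = 622*(-1438 - 30*(-3 + 144)) = 622*(-1438 - 30*141) = 622*(-1438 - 4230) = 622*(-5668) = -3525496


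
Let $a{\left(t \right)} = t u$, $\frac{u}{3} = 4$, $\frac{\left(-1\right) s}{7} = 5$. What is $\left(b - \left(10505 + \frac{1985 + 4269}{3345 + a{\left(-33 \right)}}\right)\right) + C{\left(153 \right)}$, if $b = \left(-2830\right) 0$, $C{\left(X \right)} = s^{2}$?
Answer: $- \frac{27372974}{2949} \approx -9282.1$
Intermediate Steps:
$s = -35$ ($s = \left(-7\right) 5 = -35$)
$u = 12$ ($u = 3 \cdot 4 = 12$)
$a{\left(t \right)} = 12 t$ ($a{\left(t \right)} = t 12 = 12 t$)
$C{\left(X \right)} = 1225$ ($C{\left(X \right)} = \left(-35\right)^{2} = 1225$)
$b = 0$
$\left(b - \left(10505 + \frac{1985 + 4269}{3345 + a{\left(-33 \right)}}\right)\right) + C{\left(153 \right)} = \left(0 - \left(10505 + \frac{1985 + 4269}{3345 + 12 \left(-33\right)}\right)\right) + 1225 = \left(0 - \left(10505 + \frac{6254}{3345 - 396}\right)\right) + 1225 = \left(0 - \left(10505 + \frac{6254}{2949}\right)\right) + 1225 = \left(0 - \left(10505 + 6254 \cdot \frac{1}{2949}\right)\right) + 1225 = \left(0 - \frac{30985499}{2949}\right) + 1225 = - \frac{30985499}{2949} + 1225 = - \frac{27372974}{2949}$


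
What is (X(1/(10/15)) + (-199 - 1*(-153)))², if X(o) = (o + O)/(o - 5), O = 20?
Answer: 133225/49 ≈ 2718.9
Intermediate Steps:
X(o) = (20 + o)/(-5 + o) (X(o) = (o + 20)/(o - 5) = (20 + o)/(-5 + o))
(X(1/(10/15)) + (-199 - 1*(-153)))² = ((20 + 1/(10/15))/(-5 + 1/(10/15)) + (-199 - 1*(-153)))² = ((20 + 1/(10*(1/15)))/(-5 + 1/(10*(1/15))) + (-199 + 153))² = ((20 + 1/(⅔))/(-5 + 1/(⅔)) - 46)² = ((20 + 3/2)/(-5 + 3/2) - 46)² = ((43/2)/(-7/2) - 46)² = (-2/7*43/2 - 46)² = (-43/7 - 46)² = (-365/7)² = 133225/49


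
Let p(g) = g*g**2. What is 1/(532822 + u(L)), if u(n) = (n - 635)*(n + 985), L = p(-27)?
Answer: 1/380438786 ≈ 2.6285e-9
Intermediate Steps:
p(g) = g**3
L = -19683 (L = (-27)**3 = -19683)
u(n) = (-635 + n)*(985 + n)
1/(532822 + u(L)) = 1/(532822 + (-625475 + (-19683)**2 + 350*(-19683))) = 1/(532822 + (-625475 + 387420489 - 6889050)) = 1/(532822 + 379905964) = 1/380438786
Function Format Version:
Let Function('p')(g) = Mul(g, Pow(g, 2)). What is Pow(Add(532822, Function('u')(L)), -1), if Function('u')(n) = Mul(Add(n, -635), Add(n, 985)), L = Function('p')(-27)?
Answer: Rational(1, 380438786) ≈ 2.6285e-9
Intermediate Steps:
Function('p')(g) = Pow(g, 3)
L = -19683 (L = Pow(-27, 3) = -19683)
Function('u')(n) = Mul(Add(-635, n), Add(985, n))
Pow(Add(532822, Function('u')(L)), -1) = Pow(Add(532822, Add(-625475, Pow(-19683, 2), Mul(350, -19683))), -1) = Pow(Add(532822, Add(-625475, 387420489, -6889050)), -1) = Pow(Add(532822, 379905964), -1) = Pow(380438786, -1) = Rational(1, 380438786)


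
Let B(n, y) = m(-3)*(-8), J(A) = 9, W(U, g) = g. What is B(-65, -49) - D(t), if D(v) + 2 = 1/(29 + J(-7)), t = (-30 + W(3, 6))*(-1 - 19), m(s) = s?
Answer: 987/38 ≈ 25.974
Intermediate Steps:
B(n, y) = 24 (B(n, y) = -3*(-8) = 24)
t = 480 (t = (-30 + 6)*(-1 - 19) = -24*(-20) = 480)
D(v) = -75/38 (D(v) = -2 + 1/(29 + 9) = -2 + 1/38 = -75/38)
B(-65, -49) - D(t) = 24 - 1*(-75/38) = 24 + 75/38 = 987/38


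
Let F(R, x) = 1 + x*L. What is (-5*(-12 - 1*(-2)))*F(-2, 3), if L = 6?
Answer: 950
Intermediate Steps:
F(R, x) = 1 + 6*x (F(R, x) = 1 + x*6 = 1 + 6*x)
(-5*(-12 - 1*(-2)))*F(-2, 3) = (-5*(-12 - 1*(-2)))*(1 + 6*3) = (-5*(-12 + 2))*(1 + 18) = -5*(-10)*19 = 50*19 = 950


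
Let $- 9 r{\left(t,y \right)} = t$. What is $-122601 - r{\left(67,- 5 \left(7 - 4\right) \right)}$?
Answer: $- \frac{1103342}{9} \approx -1.2259 \cdot 10^{5}$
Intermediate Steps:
$r{\left(t,y \right)} = - \frac{t}{9}$
$-122601 - r{\left(67,- 5 \left(7 - 4\right) \right)} = -122601 - \left(- \frac{1}{9}\right) 67 = -122601 - - \frac{67}{9} = -122601 + \frac{67}{9} = - \frac{1103342}{9}$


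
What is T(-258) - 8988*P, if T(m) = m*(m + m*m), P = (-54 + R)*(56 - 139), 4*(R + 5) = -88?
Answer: -77533272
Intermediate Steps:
R = -27 (R = -5 + (1/4)*(-88) = -5 - 22 = -27)
P = 6723 (P = (-54 - 27)*(56 - 139) = -81*(-83) = 6723)
T(m) = m*(m + m**2)
T(-258) - 8988*P = (-258)**2*(1 - 258) - 8988*6723 = 66564*(-257) - 1*60426324 = -17106948 - 60426324 = -77533272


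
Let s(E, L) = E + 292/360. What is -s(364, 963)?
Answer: -32833/90 ≈ -364.81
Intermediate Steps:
s(E, L) = 73/90 + E (s(E, L) = E + 292*(1/360) = E + 73/90 = 73/90 + E)
-s(364, 963) = -(73/90 + 364) = -1*32833/90 = -32833/90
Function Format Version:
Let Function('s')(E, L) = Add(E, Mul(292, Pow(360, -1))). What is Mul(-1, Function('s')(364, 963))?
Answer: Rational(-32833, 90) ≈ -364.81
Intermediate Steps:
Function('s')(E, L) = Add(Rational(73, 90), E) (Function('s')(E, L) = Add(E, Mul(292, Rational(1, 360))) = Add(E, Rational(73, 90)) = Add(Rational(73, 90), E))
Mul(-1, Function('s')(364, 963)) = Mul(-1, Add(Rational(73, 90), 364)) = Mul(-1, Rational(32833, 90)) = Rational(-32833, 90)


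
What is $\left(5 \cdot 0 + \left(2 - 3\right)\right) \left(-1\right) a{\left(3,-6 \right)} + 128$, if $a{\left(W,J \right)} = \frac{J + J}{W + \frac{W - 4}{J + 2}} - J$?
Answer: $\frac{1694}{13} \approx 130.31$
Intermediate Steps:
$a{\left(W,J \right)} = - J + \frac{2 J}{W + \frac{-4 + W}{2 + J}}$ ($a{\left(W,J \right)} = \frac{2 J}{W + \frac{-4 + W}{2 + J}} - J = - J + \frac{2 J}{W + \frac{-4 + W}{2 + J}}$)
$\left(5 \cdot 0 + \left(2 - 3\right)\right) \left(-1\right) a{\left(3,-6 \right)} + 128 = \left(5 \cdot 0 + \left(2 - 3\right)\right) \left(-1\right) \left(- \frac{6 \left(8 - 9 + 2 \left(-6\right) - \left(-6\right) 3\right)}{-4 + 3 \cdot 3 - 18}\right) + 128 = \left(0 - 1\right) \left(-1\right) \left(- \frac{6 \left(8 - 9 - 12 + 18\right)}{-4 + 9 - 18}\right) + 128 = \left(-1\right) \left(-1\right) \left(\left(-6\right) \frac{1}{-13} \cdot 5\right) + 128 = 1 \left(\left(-6\right) \left(- \frac{1}{13}\right) 5\right) + 128 = 1 \cdot \frac{30}{13} + 128 = \frac{30}{13} + 128 = \frac{1694}{13}$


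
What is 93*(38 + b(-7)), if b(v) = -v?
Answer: 4185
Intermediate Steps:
93*(38 + b(-7)) = 93*(38 - 1*(-7)) = 93*(38 + 7) = 93*45 = 4185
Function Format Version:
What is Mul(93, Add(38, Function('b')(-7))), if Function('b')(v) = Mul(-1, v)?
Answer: 4185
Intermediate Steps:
Mul(93, Add(38, Function('b')(-7))) = Mul(93, Add(38, Mul(-1, -7))) = Mul(93, Add(38, 7)) = Mul(93, 45) = 4185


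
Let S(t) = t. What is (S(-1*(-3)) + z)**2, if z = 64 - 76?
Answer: 81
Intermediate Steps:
z = -12
(S(-1*(-3)) + z)**2 = (-1*(-3) - 12)**2 = (3 - 12)**2 = (-9)**2 = 81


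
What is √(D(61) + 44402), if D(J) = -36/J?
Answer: √165217646/61 ≈ 210.72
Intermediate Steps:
√(D(61) + 44402) = √(-36/61 + 44402) = √(2708486/61) = √165217646/61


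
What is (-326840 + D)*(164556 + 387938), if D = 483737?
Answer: 86684651118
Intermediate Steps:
(-326840 + D)*(164556 + 387938) = (-326840 + 483737)*(164556 + 387938) = 156897*552494 = 86684651118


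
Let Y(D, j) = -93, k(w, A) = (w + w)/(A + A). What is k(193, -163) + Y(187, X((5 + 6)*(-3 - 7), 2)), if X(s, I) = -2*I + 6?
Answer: -15352/163 ≈ -94.184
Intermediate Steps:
k(w, A) = w/A (k(w, A) = (2*w)/((2*A)) = (2*w)*(1/(2*A)) = w/A)
X(s, I) = 6 - 2*I
k(193, -163) + Y(187, X((5 + 6)*(-3 - 7), 2)) = 193/(-163) - 93 = 193*(-1/163) - 93 = -193/163 - 93 = -15352/163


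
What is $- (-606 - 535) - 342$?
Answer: $799$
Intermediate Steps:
$- (-606 - 535) - 342 = \left(-1\right) \left(-1141\right) - 342 = 1141 - 342 = 799$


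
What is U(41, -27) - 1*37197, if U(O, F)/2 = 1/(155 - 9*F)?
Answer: -7402202/199 ≈ -37197.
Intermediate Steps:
U(O, F) = 2/(155 - 9*F)
U(41, -27) - 1*37197 = -2/(-155 + 9*(-27)) - 1*37197 = -2/(-155 - 243) - 37197 = -2/(-398) - 37197 = -2*(-1/398) - 37197 = 1/199 - 37197 = -7402202/199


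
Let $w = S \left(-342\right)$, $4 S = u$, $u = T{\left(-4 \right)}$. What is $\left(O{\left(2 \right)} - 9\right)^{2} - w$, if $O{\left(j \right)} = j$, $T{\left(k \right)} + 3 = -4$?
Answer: $- \frac{1099}{2} \approx -549.5$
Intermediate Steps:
$T{\left(k \right)} = -7$ ($T{\left(k \right)} = -3 - 4 = -7$)
$u = -7$
$S = - \frac{7}{4}$ ($S = \frac{1}{4} \left(-7\right) = - \frac{7}{4} \approx -1.75$)
$w = \frac{1197}{2}$ ($w = \left(- \frac{7}{4}\right) \left(-342\right) = \frac{1197}{2} \approx 598.5$)
$\left(O{\left(2 \right)} - 9\right)^{2} - w = \left(2 - 9\right)^{2} - \frac{1197}{2} = \left(-7\right)^{2} - \frac{1197}{2} = 49 - \frac{1197}{2} = - \frac{1099}{2}$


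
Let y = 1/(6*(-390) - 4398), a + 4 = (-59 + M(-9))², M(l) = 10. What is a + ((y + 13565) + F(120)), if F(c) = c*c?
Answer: 204579155/6738 ≈ 30362.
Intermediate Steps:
F(c) = c²
a = 2397 (a = -4 + (-59 + 10)² = -4 + (-49)² = -4 + 2401 = 2397)
y = -1/6738 (y = 1/(-2340 - 4398) = 1/(-6738) = -1/6738 ≈ -0.00014841)
a + ((y + 13565) + F(120)) = 2397 + ((-1/6738 + 13565) + 120²) = 2397 + (91400969/6738 + 14400) = 2397 + 188428169/6738 = 204579155/6738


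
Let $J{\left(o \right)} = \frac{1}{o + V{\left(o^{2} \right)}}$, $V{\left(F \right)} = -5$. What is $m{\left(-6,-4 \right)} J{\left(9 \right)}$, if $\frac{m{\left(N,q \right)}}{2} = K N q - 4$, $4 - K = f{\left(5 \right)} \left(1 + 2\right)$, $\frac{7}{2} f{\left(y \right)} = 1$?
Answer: $\frac{250}{7} \approx 35.714$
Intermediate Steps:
$f{\left(y \right)} = \frac{2}{7}$ ($f{\left(y \right)} = \frac{2}{7} \cdot 1 = \frac{2}{7}$)
$J{\left(o \right)} = \frac{1}{-5 + o}$ ($J{\left(o \right)} = \frac{1}{o - 5} = \frac{1}{-5 + o}$)
$K = \frac{22}{7}$ ($K = 4 - \frac{2 \left(1 + 2\right)}{7} = 4 - \frac{2}{7} \cdot 3 = 4 - \frac{6}{7} = \frac{22}{7} \approx 3.1429$)
$m{\left(N,q \right)} = -8 + \frac{44 N q}{7}$ ($m{\left(N,q \right)} = 2 \left(\frac{22 N}{7} q - 4\right) = 2 \left(\frac{22 N q}{7} - 4\right) = 2 \left(-4 + \frac{22 N q}{7}\right) = -8 + \frac{44 N q}{7}$)
$m{\left(-6,-4 \right)} J{\left(9 \right)} = \frac{-8 + \frac{44}{7} \left(-6\right) \left(-4\right)}{-5 + 9} = \frac{-8 + \frac{1056}{7}}{4} = \frac{1000}{7} \cdot \frac{1}{4} = \frac{250}{7}$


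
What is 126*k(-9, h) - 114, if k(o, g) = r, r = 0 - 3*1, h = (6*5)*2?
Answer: -492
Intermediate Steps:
h = 60 (h = 30*2 = 60)
r = -3 (r = 0 - 3 = -3)
k(o, g) = -3
126*k(-9, h) - 114 = 126*(-3) - 114 = -378 - 114 = -492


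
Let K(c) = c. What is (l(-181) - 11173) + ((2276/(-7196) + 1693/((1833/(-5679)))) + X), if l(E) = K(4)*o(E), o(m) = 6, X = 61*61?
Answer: -13930646902/1099189 ≈ -12674.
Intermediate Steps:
X = 3721
l(E) = 24 (l(E) = 4*6 = 24)
(l(-181) - 11173) + ((2276/(-7196) + 1693/((1833/(-5679)))) + X) = (24 - 11173) + ((2276/(-7196) + 1693/((1833/(-5679)))) + 3721) = -11149 + ((2276*(-1/7196) + 1693/((1833*(-1/5679)))) + 3721) = -11149 + ((-569/1799 + 1693/(-611/1893)) + 3721) = -11149 + ((-569/1799 + 1693*(-1893/611)) + 3721) = -11149 + ((-569/1799 - 3204849/611) + 3721) = -11149 + (-5765871010/1099189 + 3721) = -11149 - 1675788741/1099189 = -13930646902/1099189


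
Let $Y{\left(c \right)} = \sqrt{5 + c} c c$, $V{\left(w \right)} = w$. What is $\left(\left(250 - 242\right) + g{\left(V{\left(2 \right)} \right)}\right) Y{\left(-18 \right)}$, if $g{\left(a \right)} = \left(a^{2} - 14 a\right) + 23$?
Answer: $2268 i \sqrt{13} \approx 8177.4 i$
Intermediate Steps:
$g{\left(a \right)} = 23 + a^{2} - 14 a$
$Y{\left(c \right)} = c^{2} \sqrt{5 + c}$ ($Y{\left(c \right)} = c \sqrt{5 + c} c = c^{2} \sqrt{5 + c}$)
$\left(\left(250 - 242\right) + g{\left(V{\left(2 \right)} \right)}\right) Y{\left(-18 \right)} = \left(\left(250 - 242\right) + \left(23 + 2^{2} - 28\right)\right) \left(-18\right)^{2} \sqrt{5 - 18} = \left(\left(250 - 242\right) + \left(23 + 4 - 28\right)\right) 324 \sqrt{-13} = \left(8 - 1\right) 324 i \sqrt{13} = 7 \cdot 324 i \sqrt{13} = 2268 i \sqrt{13}$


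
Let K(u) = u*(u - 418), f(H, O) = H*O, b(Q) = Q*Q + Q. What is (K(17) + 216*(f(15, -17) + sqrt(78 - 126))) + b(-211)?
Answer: -17587 + 864*I*sqrt(3) ≈ -17587.0 + 1496.5*I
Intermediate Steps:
b(Q) = Q + Q**2 (b(Q) = Q**2 + Q = Q + Q**2)
K(u) = u*(-418 + u)
(K(17) + 216*(f(15, -17) + sqrt(78 - 126))) + b(-211) = (17*(-418 + 17) + 216*(15*(-17) + sqrt(78 - 126))) - 211*(1 - 211) = (17*(-401) + 216*(-255 + sqrt(-48))) - 211*(-210) = (-6817 + 216*(-255 + 4*I*sqrt(3))) + 44310 = (-6817 + (-55080 + 864*I*sqrt(3))) + 44310 = (-61897 + 864*I*sqrt(3)) + 44310 = -17587 + 864*I*sqrt(3)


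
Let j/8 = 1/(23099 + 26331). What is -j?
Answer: -4/24715 ≈ -0.00016185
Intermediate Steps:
j = 4/24715 (j = 8/(23099 + 26331) = 8/49430 = 8*(1/49430) = 4/24715 ≈ 0.00016185)
-j = -1*4/24715 = -4/24715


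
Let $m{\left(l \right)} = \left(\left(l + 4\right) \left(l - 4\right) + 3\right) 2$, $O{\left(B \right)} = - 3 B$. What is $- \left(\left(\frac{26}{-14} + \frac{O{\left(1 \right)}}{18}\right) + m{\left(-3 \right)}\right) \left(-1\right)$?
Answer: $- \frac{421}{42} \approx -10.024$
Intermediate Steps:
$m{\left(l \right)} = 6 + 2 \left(-4 + l\right) \left(4 + l\right)$ ($m{\left(l \right)} = \left(\left(4 + l\right) \left(-4 + l\right) + 3\right) 2 = \left(\left(-4 + l\right) \left(4 + l\right) + 3\right) 2 = \left(3 + \left(-4 + l\right) \left(4 + l\right)\right) 2 = 6 + 2 \left(-4 + l\right) \left(4 + l\right)$)
$- \left(\left(\frac{26}{-14} + \frac{O{\left(1 \right)}}{18}\right) + m{\left(-3 \right)}\right) \left(-1\right) = - \left(\left(\frac{26}{-14} + \frac{\left(-3\right) 1}{18}\right) - \left(26 - 2 \left(-3\right)^{2}\right)\right) \left(-1\right) = - \left(\left(26 \left(- \frac{1}{14}\right) - \frac{1}{6}\right) + \left(-26 + 2 \cdot 9\right)\right) \left(-1\right) = - \left(\left(- \frac{13}{7} - \frac{1}{6}\right) + \left(-26 + 18\right)\right) \left(-1\right) = - \left(- \frac{85}{42} - 8\right) \left(-1\right) = - \frac{\left(-421\right) \left(-1\right)}{42} = \left(-1\right) \frac{421}{42} = - \frac{421}{42}$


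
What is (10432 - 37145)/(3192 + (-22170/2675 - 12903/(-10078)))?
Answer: -144029283490/17172619413 ≈ -8.3871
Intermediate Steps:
(10432 - 37145)/(3192 + (-22170/2675 - 12903/(-10078))) = -26713/(3192 + (-22170*1/2675 - 12903*(-1/10078))) = -26713/(3192 + (-4434/535 + 12903/10078)) = -26713/(3192 - 37782747/5391730) = -26713/17172619413/5391730 = -26713*5391730/17172619413 = -144029283490/17172619413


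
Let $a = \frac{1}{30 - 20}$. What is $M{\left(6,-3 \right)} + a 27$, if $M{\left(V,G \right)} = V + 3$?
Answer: $\frac{117}{10} \approx 11.7$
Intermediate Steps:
$a = \frac{1}{10} \approx 0.1$
$M{\left(V,G \right)} = 3 + V$
$M{\left(6,-3 \right)} + a 27 = \left(3 + 6\right) + \frac{1}{10} \cdot 27 = 9 + \frac{27}{10} = \frac{117}{10}$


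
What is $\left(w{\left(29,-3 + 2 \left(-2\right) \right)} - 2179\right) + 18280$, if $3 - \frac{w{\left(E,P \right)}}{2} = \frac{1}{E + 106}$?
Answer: $\frac{2174443}{135} \approx 16107.0$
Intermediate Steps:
$w{\left(E,P \right)} = 6 - \frac{2}{106 + E}$ ($w{\left(E,P \right)} = 6 - \frac{2}{E + 106} = 6 - \frac{2}{106 + E}$)
$\left(w{\left(29,-3 + 2 \left(-2\right) \right)} - 2179\right) + 18280 = \left(\frac{2 \left(317 + 3 \cdot 29\right)}{106 + 29} - 2179\right) + 18280 = \left(\frac{2 \left(317 + 87\right)}{135} - 2179\right) + 18280 = \left(2 \cdot \frac{1}{135} \cdot 404 - 2179\right) + 18280 = \left(\frac{808}{135} - 2179\right) + 18280 = - \frac{293357}{135} + 18280 = \frac{2174443}{135}$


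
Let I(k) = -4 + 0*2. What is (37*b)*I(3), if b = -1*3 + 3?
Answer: 0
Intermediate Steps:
I(k) = -4 (I(k) = -4 + 0 = -4)
b = 0 (b = -3 + 3 = 0)
(37*b)*I(3) = (37*0)*(-4) = 0*(-4) = 0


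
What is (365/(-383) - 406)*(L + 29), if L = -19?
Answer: -1558630/383 ≈ -4069.5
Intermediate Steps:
(365/(-383) - 406)*(L + 29) = (365/(-383) - 406)*(-19 + 29) = (365*(-1/383) - 406)*10 = (-365/383 - 406)*10 = -155863/383*10 = -1558630/383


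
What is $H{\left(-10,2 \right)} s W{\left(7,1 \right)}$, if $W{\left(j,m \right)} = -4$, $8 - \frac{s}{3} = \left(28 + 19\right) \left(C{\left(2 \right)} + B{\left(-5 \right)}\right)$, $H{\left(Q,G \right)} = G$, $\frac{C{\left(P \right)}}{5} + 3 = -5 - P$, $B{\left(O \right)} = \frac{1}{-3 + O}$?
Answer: $-56733$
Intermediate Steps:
$C{\left(P \right)} = -40 - 5 P$ ($C{\left(P \right)} = -15 + 5 \left(-5 - P\right) = -15 - \left(25 + 5 P\right) = -40 - 5 P$)
$s = \frac{56733}{8}$ ($s = 24 - 3 \left(28 + 19\right) \left(\left(-40 - 10\right) + \frac{1}{-3 - 5}\right) = 24 - 3 \cdot 47 \left(\left(-40 - 10\right) + \frac{1}{-8}\right) = 24 - 3 \cdot 47 \left(-50 - \frac{1}{8}\right) = 24 - 3 \cdot 47 \left(- \frac{401}{8}\right) = 24 - - \frac{56541}{8} = 24 + \frac{56541}{8} = \frac{56733}{8} \approx 7091.6$)
$H{\left(-10,2 \right)} s W{\left(7,1 \right)} = 2 \cdot \frac{56733}{8} \left(-4\right) = \frac{56733}{4} \left(-4\right) = -56733$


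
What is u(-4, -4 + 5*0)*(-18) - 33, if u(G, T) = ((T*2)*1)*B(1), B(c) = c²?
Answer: 111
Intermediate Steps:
u(G, T) = 2*T (u(G, T) = ((T*2)*1)*1² = ((2*T)*1)*1 = (2*T)*1 = 2*T)
u(-4, -4 + 5*0)*(-18) - 33 = (2*(-4 + 5*0))*(-18) - 33 = (2*(-4 + 0))*(-18) - 33 = (2*(-4))*(-18) - 33 = -8*(-18) - 33 = 144 - 33 = 111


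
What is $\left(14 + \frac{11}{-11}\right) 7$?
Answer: $91$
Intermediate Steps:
$\left(14 + \frac{11}{-11}\right) 7 = \left(14 + 11 \left(- \frac{1}{11}\right)\right) 7 = \left(14 - 1\right) 7 = 13 \cdot 7 = 91$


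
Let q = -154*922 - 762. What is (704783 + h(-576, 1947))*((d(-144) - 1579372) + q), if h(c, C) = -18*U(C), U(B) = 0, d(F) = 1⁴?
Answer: -1213721604743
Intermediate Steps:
d(F) = 1
h(c, C) = 0 (h(c, C) = -18*0 = 0)
q = -142750 (q = -141988 - 762 = -142750)
(704783 + h(-576, 1947))*((d(-144) - 1579372) + q) = (704783 + 0)*((1 - 1579372) - 142750) = 704783*(-1579371 - 142750) = 704783*(-1722121) = -1213721604743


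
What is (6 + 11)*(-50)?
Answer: -850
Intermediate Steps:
(6 + 11)*(-50) = 17*(-50) = -850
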